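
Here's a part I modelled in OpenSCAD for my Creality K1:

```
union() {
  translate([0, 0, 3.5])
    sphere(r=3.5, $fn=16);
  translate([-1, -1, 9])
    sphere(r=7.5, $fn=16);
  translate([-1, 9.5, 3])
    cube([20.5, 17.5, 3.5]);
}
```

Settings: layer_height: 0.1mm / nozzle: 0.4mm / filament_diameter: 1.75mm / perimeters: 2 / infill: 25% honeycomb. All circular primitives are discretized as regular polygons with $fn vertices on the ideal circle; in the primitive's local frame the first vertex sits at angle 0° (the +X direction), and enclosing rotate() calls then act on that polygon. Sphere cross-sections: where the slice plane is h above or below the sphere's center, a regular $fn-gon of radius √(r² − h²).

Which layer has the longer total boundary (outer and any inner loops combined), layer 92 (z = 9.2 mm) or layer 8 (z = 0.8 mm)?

Layer 92 (z = 9.2): the sphere is absent (|z−center|=5.700 > r=3.5); the r=7.5 sphere at (-1, -1) contributes a regular 16-gon of circumradius √(7.5²−0.2²) = 7.497 (perimeter = 2·16·7.497·sin(180°/16) = 46.81 mm); the cube at (-1, 9.5) is not intersected at this z (z outside [3, 6.5]); Merging all regions: only the r=7.5 sphere at (-1, -1) is present, so the union is just that shape — boundary = 46.81 mm. So its perimeter = 46.81 mm. Layer 8 (z = 0.8): the r=3.5 sphere contributes a regular 16-gon of circumradius √(3.5²−2.7²) = 2.227 (perimeter = 2·16·2.227·sin(180°/16) = 13.90 mm); the sphere at (-1, -1) is absent (|z−center|=8.200 > r=7.5); the cube at (-1, 9.5) does not reach this height (z outside [3, 6.5]); Combining (union): only the r=3.5 sphere is present, so the union is just that shape — boundary = 13.90 mm. So its perimeter = 13.90 mm. Layer 92 is larger (46.81 vs 13.90 mm).

layer 92 (z = 9.2 mm)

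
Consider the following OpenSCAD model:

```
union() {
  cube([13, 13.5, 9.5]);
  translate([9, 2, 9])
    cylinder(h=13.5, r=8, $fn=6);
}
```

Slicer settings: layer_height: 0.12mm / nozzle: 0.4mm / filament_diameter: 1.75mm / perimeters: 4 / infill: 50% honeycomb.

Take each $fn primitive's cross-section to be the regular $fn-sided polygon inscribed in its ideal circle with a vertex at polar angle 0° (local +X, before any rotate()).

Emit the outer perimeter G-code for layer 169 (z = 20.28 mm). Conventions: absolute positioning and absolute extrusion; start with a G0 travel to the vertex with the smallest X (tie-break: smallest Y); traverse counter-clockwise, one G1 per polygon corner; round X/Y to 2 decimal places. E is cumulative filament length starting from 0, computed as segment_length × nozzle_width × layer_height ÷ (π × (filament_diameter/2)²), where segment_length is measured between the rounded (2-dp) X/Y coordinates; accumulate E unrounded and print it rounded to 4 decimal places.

At z = 20.28 mm: the cube does not reach this height (z outside [0, 9.5]); the cylinder at (9, 2): section is a regular 6-gon, circumradius r=8; Merging all regions: only the r=8 cylinder at (9, 2) is present, so the union is just that shape — 1 connected region. The outline is a single polygon with 6 vertices. Extrusion per mm of travel: 0.4 × 0.12 / (π × 0.875²) = 0.019956. Accumulating E over each segment gives final E = 0.9580.

G0 X1.00 Y2.00 Z20.28
G1 X5.00 Y-4.93 E0.1597
G1 X13.00 Y-4.93 E0.3193
G1 X17.00 Y2.00 E0.4790
G1 X13.00 Y8.93 E0.6387
G1 X5.00 Y8.93 E0.7983
G1 X1.00 Y2.00 E0.9580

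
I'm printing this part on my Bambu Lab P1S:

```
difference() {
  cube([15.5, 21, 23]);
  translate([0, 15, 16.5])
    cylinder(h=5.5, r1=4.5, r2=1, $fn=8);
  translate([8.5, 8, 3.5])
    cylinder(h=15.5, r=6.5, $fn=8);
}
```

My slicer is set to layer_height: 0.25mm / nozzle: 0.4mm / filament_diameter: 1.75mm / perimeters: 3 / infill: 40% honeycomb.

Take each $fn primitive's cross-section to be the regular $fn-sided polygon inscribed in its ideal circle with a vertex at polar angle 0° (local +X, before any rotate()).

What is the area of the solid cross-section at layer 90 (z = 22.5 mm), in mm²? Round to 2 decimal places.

325.50 mm²

At z = 22.5 mm: the cube is present — its section is the full 15.5×21 rectangle (area 325.50 mm²); the cone at (0, 15) does not reach this height (z outside [16.5, 22]); the cylinder at (8.5, 8) is absent (z outside [3.5, 19]); After the difference (first − rest): none of the subtracted shapes is present at this height, so the 15.5×21 cube is unchanged — area = 325.50 mm². Overall, the cross-section is a single solid region. Net area = 325.50 mm².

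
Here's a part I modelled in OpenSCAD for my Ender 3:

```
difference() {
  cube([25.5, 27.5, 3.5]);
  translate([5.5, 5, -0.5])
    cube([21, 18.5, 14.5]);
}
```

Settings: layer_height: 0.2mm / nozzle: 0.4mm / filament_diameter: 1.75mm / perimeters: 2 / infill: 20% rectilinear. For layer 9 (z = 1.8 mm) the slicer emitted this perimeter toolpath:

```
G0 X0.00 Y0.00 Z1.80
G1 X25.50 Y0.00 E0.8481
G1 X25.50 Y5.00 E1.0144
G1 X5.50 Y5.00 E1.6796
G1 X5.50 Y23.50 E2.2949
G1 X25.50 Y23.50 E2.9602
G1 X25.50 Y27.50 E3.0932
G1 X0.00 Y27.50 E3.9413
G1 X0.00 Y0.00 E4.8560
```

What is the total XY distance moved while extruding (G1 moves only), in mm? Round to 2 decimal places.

Sum the Euclidean lengths of each G1 segment: total = 146.00 mm.

146.00 mm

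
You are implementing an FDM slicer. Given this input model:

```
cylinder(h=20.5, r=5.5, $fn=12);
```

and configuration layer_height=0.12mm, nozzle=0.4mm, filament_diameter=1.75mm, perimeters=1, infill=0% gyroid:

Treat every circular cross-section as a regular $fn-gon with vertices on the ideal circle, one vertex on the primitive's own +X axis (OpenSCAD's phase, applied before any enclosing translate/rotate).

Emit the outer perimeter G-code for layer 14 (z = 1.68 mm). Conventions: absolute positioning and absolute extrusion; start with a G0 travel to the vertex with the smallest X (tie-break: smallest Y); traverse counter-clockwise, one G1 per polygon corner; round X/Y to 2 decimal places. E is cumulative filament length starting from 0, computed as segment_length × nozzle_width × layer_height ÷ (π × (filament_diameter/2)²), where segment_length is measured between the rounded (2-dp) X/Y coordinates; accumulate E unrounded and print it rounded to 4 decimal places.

At z = 1.68 mm: the cylinder: section is a regular 12-gon, circumradius r=5.5. The outline is a single polygon with 12 vertices. Extrusion per mm of travel: 0.4 × 0.12 / (π × 0.875²) = 0.019956. Accumulating E over each segment gives final E = 0.6816.

G0 X-5.50 Y0.00 Z1.68
G1 X-4.76 Y-2.75 E0.0568
G1 X-2.75 Y-4.76 E0.1136
G1 X0.00 Y-5.50 E0.1704
G1 X2.75 Y-4.76 E0.2272
G1 X4.76 Y-2.75 E0.2839
G1 X5.50 Y0.00 E0.3408
G1 X4.76 Y2.75 E0.3976
G1 X2.75 Y4.76 E0.4543
G1 X0.00 Y5.50 E0.5112
G1 X-2.75 Y4.76 E0.5680
G1 X-4.76 Y2.75 E0.6247
G1 X-5.50 Y0.00 E0.6816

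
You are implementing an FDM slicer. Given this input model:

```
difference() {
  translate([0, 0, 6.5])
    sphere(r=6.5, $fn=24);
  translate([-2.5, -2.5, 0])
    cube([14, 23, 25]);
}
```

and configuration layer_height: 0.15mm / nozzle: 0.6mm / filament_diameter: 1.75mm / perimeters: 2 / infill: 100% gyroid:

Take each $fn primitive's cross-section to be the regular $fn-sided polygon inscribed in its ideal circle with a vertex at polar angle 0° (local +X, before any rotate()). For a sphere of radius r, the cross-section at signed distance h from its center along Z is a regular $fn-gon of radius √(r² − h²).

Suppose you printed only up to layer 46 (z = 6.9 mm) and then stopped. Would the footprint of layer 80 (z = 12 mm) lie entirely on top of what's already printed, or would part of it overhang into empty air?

Compare the two slices. At z = 6.9: the r=6.5 sphere slices to a regular 24-gon of circumradius 6.488 (√(r²−h²) with h=0.4 from center) (area = (24/2)·6.488²·sin(360°/24) = 130.72 mm²); the 14×23 cube at (-2.5, -2.5) contributes its full rectangle (area 322.00 mm²); Taking the first minus the rest: starting from the r=6.5 sphere (130.72 mm²), the 14×23 cube at (-2.5, -2.5) partially overlaps it — only the 70.36 mm² overlap (of its 322.00 mm²) is removed, clipping the outline — area = 60.37 mm². At z = 12: the r=6.5 sphere contributes a regular 24-gon of circumradius √(6.5²−5.5²) = 3.464 (area = (24/2)·3.464²·sin(360°/24) = 37.27 mm²); the cube at (-2.5, -2.5) is present — its section is the full 14×23 rectangle (area 322.00 mm²); Taking the first minus the rest: starting from the r=6.5 sphere (37.27 mm²), the 14×23 cube at (-2.5, -2.5) partially overlaps it — only the 31.12 mm² overlap (of its 322.00 mm²) is removed, clipping the outline — area = 6.15 mm². Checking containment: the cross-section at z = 12 is a subset of the cross-section at z = 6.9.

entirely on top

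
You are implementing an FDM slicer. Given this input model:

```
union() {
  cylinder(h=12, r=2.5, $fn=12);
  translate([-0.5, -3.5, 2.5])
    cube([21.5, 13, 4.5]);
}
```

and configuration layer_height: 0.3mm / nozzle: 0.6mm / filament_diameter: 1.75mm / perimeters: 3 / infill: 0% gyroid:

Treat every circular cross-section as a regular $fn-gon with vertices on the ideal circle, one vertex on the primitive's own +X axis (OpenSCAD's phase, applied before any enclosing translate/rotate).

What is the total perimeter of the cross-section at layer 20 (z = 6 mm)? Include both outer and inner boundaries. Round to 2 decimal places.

At z = 6 mm: the r=2.5 cylinder gives a regular 12-gon of circumradius 2.5 (constant along its height) (perimeter = 2·12·2.500·sin(180°/12) = 15.53 mm); the cube at (-0.5, -3.5) is present — its section is the full 21.5×13 rectangle (perimeter 69.00 mm); Combining (union): the regions partially overlap (shared area 11.81 mm²), so the edge portions inside another operand are dropped and the merged outline is re-measured after clipping — boundary = 71.00 mm. Overall, the cross-section is a single solid region. Total boundary length (outer) = 71.00 mm.

71.00 mm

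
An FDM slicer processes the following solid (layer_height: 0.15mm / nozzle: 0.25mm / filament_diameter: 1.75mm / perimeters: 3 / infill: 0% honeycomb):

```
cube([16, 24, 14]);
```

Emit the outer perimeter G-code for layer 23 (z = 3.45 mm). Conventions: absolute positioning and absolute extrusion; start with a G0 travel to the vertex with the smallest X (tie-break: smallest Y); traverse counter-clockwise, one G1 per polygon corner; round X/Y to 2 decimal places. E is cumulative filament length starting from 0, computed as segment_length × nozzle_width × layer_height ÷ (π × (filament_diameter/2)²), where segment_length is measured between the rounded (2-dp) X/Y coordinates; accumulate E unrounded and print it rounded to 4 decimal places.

At z = 3.45 mm: the 16×24 cube contributes its full rectangle. The outline is a single polygon with 4 vertices. Extrusion per mm of travel: 0.25 × 0.15 / (π × 0.875²) = 0.015591. Accumulating E over each segment gives final E = 1.2473.

G0 X0.00 Y0.00 Z3.45
G1 X16.00 Y0.00 E0.2495
G1 X16.00 Y24.00 E0.6236
G1 X0.00 Y24.00 E0.8731
G1 X0.00 Y0.00 E1.2473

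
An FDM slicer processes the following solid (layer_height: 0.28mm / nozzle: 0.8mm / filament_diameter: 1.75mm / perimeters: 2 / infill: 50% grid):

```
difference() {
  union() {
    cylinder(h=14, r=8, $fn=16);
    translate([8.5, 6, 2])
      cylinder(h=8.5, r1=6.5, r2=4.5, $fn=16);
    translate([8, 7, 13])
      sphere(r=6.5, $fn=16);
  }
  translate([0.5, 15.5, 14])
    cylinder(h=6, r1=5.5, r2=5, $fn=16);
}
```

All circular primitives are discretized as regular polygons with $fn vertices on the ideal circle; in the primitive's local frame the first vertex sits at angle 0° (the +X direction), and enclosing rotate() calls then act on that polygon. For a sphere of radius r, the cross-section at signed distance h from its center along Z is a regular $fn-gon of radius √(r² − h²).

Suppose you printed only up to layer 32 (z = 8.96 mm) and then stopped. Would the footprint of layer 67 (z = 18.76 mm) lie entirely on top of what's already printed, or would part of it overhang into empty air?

Compare the two slices. At z = 8.96: the r=8 cylinder contributes a regular 16-gon of circumradius 8 (area = (16/2)·8.000²·sin(360°/16) = 195.93 mm²); the cone at (8.5, 6) (r1=6.5→r2=4.5) has section circumradius 4.862 here — a regular 16-gon (area = (16/2)·4.862²·sin(360°/16) = 72.38 mm²); the r=6.5 sphere at (8, 7) slices to a regular 16-gon of circumradius 5.092 (√(r²−h²) with h=4.04 from center) (area = (16/2)·5.092²·sin(360°/16) = 79.38 mm²); Combining (union): the regions partially overlap — summed areas 347.69 mm² minus the doubly-counted overlap 77.30 mm² gives 270.40 mm² — area = 270.40 mm²; the cone at (0.5, 15.5) does not reach this height (z outside [14, 20]); Subtracting the remaining from the first: none of the subtracted shapes is present at this height, so the result so far is unchanged — area = 270.40 mm². At z = 18.76: the cylinder is not intersected at this z (z outside [0, 14]); the cone at (8.5, 6) does not reach this height (z outside [2, 10.5]); the r=6.5 sphere at (8, 7) slices to a regular 16-gon of circumradius 3.012 (√(r²−h²) with h=5.76 from center) (area = (16/2)·3.012²·sin(360°/16) = 27.77 mm²); Taking the union: only the r=6.5 sphere at (8, 7) is present, so the union is just that shape — area = 27.77 mm²; the cone at (0.5, 15.5): at t=0.793 of its height the radius interpolates to r₁+(r₂−r₁)t = 5.103, giving a regular 16-gon of that circumradius (area = (16/2)·5.103²·sin(360°/16) = 79.73 mm²); After the difference (first − rest): starting from that combined region (27.77 mm²), the cone at (0.5, 15.5) misses the remaining region (no effect) — area = 27.77 mm². Checking containment: the cross-section at z = 18.76 is a subset of the cross-section at z = 8.96.

entirely on top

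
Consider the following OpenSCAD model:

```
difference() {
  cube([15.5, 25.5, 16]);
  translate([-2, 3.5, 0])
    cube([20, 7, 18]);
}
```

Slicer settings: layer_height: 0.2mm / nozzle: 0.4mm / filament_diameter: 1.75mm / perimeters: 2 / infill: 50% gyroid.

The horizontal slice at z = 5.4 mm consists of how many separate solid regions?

2

At z = 5.4 mm: the cube is present — its section is the full 15.5×25.5 rectangle; the 20×7 cube at (-2, 3.5) contributes its full rectangle; Taking the first minus the rest: starting from the 15.5×25.5 cube, the 20×7 cube at (-2, 3.5) partially overlaps it — only the 108.50 mm² overlap (of its 140.00 mm²) is removed, clipping the outline — 2 connected regions. The result has 2 disconnected regions.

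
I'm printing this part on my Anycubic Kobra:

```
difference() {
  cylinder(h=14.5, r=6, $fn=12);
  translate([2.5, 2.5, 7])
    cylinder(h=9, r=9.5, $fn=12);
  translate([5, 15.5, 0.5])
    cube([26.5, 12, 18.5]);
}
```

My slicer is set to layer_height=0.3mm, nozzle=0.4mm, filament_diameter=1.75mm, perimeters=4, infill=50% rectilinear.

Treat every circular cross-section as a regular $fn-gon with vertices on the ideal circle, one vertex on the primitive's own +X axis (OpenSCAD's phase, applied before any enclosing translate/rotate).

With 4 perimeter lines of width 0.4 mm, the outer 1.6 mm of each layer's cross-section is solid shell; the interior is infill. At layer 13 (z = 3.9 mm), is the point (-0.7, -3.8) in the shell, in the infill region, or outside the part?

At z = 3.9 mm: the r=6 cylinder gives a regular 12-gon of circumradius 6 (constant along its height); the cylinder at (2.5, 2.5) is not intersected at this z (z outside [7, 16]); the 26.5×12 cube at (5, 15.5) contributes its full rectangle; Subtracting the remaining from the first: starting from the r=6 cylinder, the 26.5×12 cube at (5, 15.5) misses the remaining region (no effect) — 1 connected region. Overall, the cross-section is a single solid region. The nearest boundary edge runs (-0.00, -6.00)→(-3.00, -5.20); distance from the point to it = 1.94 mm. The point is inside the cross-section and 1.94 mm from the nearest boundary — more than the 1.6 mm shell width (4 × 0.4), so it's in the infill interior.

infill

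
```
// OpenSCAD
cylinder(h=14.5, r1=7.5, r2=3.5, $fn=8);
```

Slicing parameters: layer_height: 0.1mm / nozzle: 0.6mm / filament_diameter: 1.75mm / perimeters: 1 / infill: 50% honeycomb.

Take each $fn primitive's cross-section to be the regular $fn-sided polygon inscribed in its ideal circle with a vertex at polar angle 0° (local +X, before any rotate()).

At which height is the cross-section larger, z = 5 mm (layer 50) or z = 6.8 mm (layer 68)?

Layer 50 (z = 5): the cone contributes a regular 8-gon of circumradius 6.121 (interpolated between r1=7.5 and r2=3.5 at t=0.345) (area = (8/2)·6.121²·sin(360°/8) = 105.96 mm²). So its area = 105.96 mm². Layer 68 (z = 6.8): the cone (r1=7.5→r2=3.5) has section circumradius 5.624 here — a regular 8-gon (area = (8/2)·5.624²·sin(360°/8) = 89.47 mm²). So its area = 89.47 mm². Layer 50 is larger (105.96 vs 89.47 mm²).

layer 50 (z = 5 mm)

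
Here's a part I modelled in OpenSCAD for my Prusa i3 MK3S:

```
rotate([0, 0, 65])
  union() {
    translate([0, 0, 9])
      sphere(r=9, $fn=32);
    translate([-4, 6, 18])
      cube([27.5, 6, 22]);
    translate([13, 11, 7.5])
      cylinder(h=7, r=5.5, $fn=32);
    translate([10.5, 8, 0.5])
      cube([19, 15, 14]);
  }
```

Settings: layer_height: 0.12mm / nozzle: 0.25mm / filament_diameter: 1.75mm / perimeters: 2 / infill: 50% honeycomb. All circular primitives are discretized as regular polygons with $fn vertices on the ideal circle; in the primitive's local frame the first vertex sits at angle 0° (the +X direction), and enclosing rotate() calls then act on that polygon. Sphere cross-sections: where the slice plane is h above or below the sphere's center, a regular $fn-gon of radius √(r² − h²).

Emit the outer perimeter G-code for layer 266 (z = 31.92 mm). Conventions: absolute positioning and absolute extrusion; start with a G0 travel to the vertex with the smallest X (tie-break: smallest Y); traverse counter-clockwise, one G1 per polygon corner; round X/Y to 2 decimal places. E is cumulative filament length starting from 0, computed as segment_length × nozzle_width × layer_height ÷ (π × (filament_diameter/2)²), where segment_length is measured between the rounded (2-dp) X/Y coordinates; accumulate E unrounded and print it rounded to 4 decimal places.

G0 X-12.57 Y1.45 Z31.92
G1 X-7.13 Y-1.09 E0.0749
G1 X4.49 Y23.83 E0.4178
G1 X-0.94 Y26.37 E0.4926
G1 X-12.57 Y1.45 E0.8356

At z = 31.92 mm: the sphere is absent (|z−center|=22.920 > r=9); the 27.5×6 cube at (-4, 6) contributes its full rectangle; the cylinder at (13, 11) does not reach this height (z outside [7.5, 14.5]); the cube at (10.5, 8) is not intersected at this z (z outside [0.5, 14.5]); Taking the union: only the 27.5×6 cube at (-4, 6) is present, so the union is just that shape — 1 connected region; (whole slice rotated 65° about Z — lengths, areas and connectivity unchanged). The outline is a single polygon with 4 vertices. Extrusion per mm of travel: 0.25 × 0.12 / (π × 0.875²) = 0.012473. Accumulating E over each segment gives final E = 0.8356.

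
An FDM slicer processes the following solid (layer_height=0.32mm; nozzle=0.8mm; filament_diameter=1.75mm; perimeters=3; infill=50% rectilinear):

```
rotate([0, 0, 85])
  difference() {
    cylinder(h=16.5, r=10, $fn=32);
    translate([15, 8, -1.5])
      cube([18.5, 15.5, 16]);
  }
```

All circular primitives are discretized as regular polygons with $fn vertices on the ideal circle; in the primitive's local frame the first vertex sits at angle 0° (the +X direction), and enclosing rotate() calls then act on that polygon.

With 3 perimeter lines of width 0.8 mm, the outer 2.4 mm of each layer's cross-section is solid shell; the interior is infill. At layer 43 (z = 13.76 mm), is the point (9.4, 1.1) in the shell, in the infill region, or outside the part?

At z = 13.76 mm: the r=10 cylinder gives a regular 32-gon of circumradius 10 (constant along its height); the 18.5×15.5 cube at (15, 8) contributes its full rectangle; After the difference (first − rest): starting from the r=10 cylinder, the 18.5×15.5 cube at (15, 8) misses the remaining region (no effect) — 1 connected region; (rotated 85° about Z; rotation is an isometry so areas/perimeters/island counts are preserved). Overall, the cross-section is a single solid region. Undo the 85° rotation: the query point maps to (1.915, -9.268) in the un-rotated model frame. The nearest boundary edge runs (3.83, -9.24)→(1.95, -9.81); distance from the point to it = 0.53 mm. The point is inside the cross-section, 0.53 mm from the nearest boundary — within the 2.4 mm shell band (3 × 0.8).

shell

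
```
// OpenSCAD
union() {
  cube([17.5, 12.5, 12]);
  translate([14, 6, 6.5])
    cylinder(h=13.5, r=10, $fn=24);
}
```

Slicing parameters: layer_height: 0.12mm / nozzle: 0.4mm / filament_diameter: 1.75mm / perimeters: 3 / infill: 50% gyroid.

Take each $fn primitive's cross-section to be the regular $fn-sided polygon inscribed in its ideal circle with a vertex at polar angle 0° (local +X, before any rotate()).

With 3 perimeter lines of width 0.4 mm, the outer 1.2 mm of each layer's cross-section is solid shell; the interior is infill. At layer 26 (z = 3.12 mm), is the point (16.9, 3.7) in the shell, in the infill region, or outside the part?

shell

At z = 3.12 mm: the cube (footprint 17.5×12.5) is included at this height; the cylinder at (14, 6) is not intersected at this z (z outside [6.5, 20]); Combining (union): only the 17.5×12.5 cube is present, so the union is just that shape — 1 connected region. Overall, the cross-section is a single solid region. The nearest boundary edge runs (17.50, 0.00)→(17.50, 12.50); distance from the point to it = 0.60 mm. The point is inside the cross-section, 0.60 mm from the nearest boundary — within the 1.2 mm shell band (3 × 0.4).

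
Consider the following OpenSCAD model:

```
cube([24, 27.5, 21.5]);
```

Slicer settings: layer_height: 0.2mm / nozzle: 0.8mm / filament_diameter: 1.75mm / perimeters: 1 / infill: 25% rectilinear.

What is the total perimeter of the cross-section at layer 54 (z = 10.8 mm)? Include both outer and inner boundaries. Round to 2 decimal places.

At z = 10.8 mm: the 24×27.5 cube contributes its full rectangle (perimeter 103.00 mm). Overall, the cross-section is a single solid region. Total boundary length (outer) = 103.00 mm.

103.00 mm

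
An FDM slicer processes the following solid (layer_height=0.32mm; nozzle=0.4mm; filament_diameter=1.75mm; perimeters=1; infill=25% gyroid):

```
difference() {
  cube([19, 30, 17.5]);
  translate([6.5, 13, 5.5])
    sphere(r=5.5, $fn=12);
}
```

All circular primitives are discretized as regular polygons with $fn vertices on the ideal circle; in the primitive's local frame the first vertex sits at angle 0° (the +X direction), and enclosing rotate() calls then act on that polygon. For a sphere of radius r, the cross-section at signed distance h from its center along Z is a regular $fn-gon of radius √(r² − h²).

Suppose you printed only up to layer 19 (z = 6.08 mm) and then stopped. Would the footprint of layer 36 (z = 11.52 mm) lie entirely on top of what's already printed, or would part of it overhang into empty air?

part overhangs

Compare the two slices. At z = 6.08: the 19×30 cube contributes its full rectangle (area 570.00 mm²); the sphere at (6.5, 13): section is a regular 12-gon, circumradius = √(r²−h²) = √(5.5²−0.58²) = 5.469 (area = (12/2)·5.469²·sin(360°/12) = 89.74 mm²); After the difference (first − rest): starting from the 19×30 cube (570.00 mm²), the r=5.5 sphere at (6.5, 13) lies wholly inside it (removes its full 89.74 mm² and its 33.97 mm outline becomes a hole wall) — area = 480.26 mm². At z = 11.52: the cube is present — its section is the full 19×30 rectangle (area 570.00 mm²); the sphere at (6.5, 13) is not intersected at this z (|z−center|=6.020 > r=5.5); After the difference (first − rest): none of the subtracted shapes is present at this height, so the 19×30 cube is unchanged — area = 570.00 mm². Checking containment: at z = 11.52 the cross-section extends beyond the z = 6.08 cross-section by about 89.74 mm².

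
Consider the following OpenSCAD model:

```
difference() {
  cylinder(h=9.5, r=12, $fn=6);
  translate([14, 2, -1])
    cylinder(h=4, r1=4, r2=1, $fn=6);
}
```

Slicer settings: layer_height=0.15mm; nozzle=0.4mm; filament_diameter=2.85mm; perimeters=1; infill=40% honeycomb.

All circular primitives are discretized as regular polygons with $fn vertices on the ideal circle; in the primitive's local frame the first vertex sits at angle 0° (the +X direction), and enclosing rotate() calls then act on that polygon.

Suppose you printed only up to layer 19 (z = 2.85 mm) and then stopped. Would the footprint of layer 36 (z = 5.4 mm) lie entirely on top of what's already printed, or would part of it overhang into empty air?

entirely on top

Compare the two slices. At z = 2.85: the r=12 cylinder contributes a regular 6-gon of circumradius 12 (area = (6/2)·12.000²·sin(360°/6) = 374.12 mm²); the cone at (14, 2): at t=0.963 of its height the radius interpolates to r₁+(r₂−r₁)t = 1.112, giving a regular 6-gon of that circumradius (area = (6/2)·1.112²·sin(360°/6) = 3.22 mm²); Subtracting the remaining from the first: starting from the r=12 cylinder (374.12 mm²), the cone at (14, 2) misses the remaining region (no effect) — area = 374.12 mm². At z = 5.4: the r=12 cylinder contributes a regular 6-gon of circumradius 12 (area = (6/2)·12.000²·sin(360°/6) = 374.12 mm²); the cone at (14, 2) does not reach this height (z outside [-1, 3]); After the difference (first − rest): none of the subtracted shapes is present at this height, so the r=12 cylinder is unchanged — area = 374.12 mm². Checking containment: the cross-section at z = 5.4 is a subset of the cross-section at z = 2.85.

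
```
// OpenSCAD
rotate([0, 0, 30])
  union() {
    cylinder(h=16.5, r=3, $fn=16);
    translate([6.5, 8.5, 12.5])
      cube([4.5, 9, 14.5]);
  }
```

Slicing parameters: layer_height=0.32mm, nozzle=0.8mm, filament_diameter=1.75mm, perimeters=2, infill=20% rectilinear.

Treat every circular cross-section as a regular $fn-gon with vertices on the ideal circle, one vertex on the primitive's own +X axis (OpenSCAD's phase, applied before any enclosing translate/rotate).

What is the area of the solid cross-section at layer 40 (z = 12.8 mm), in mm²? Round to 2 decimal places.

At z = 12.8 mm: the r=3 cylinder contributes a regular 16-gon of circumradius 3 (area = (16/2)·3.000²·sin(360°/16) = 27.55 mm²); the 4.5×9 cube at (6.5, 8.5) contributes its full rectangle (area 40.50 mm²); Merging all regions: the 2 present regions are separate (no shared area or edge), so areas and boundary lengths simply add and each stays a separate island — area = 68.05 mm²; (whole slice rotated 30° about Z — lengths, areas and connectivity unchanged). Overall, the cross-section has 2 separate islands. Net area = 68.05 mm².

68.05 mm²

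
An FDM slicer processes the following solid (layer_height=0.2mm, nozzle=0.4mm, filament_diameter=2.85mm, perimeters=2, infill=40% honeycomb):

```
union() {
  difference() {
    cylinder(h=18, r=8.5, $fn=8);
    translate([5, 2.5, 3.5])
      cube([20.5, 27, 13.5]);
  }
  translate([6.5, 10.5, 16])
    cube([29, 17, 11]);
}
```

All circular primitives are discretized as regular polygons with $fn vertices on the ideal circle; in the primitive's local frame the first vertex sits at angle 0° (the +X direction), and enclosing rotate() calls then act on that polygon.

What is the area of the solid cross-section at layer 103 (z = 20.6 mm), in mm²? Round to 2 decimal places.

At z = 20.6 mm: the cylinder is not intersected at this z (z outside [0, 18]); the cube at (5, 2.5) is absent (z outside [3.5, 17]); Subtracting the remaining from the first: the first operand is absent here, so nothing remains; the cube at (6.5, 10.5) (footprint 29×17) is included at this height (area 493.00 mm²); Taking the union: only the 29×17 cube at (6.5, 10.5) is present, so the union is just that shape — area = 493.00 mm². Overall, the cross-section is a single solid region. Net area = 493.00 mm².

493.00 mm²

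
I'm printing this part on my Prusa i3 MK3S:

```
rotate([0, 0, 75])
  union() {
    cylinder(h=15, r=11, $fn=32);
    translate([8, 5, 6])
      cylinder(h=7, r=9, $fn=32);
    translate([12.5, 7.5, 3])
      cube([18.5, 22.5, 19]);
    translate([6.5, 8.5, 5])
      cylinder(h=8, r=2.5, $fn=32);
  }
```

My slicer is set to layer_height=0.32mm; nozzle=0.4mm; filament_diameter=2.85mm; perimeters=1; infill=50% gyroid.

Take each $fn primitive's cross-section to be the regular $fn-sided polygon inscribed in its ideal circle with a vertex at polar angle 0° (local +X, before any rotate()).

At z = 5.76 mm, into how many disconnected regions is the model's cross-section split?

At z = 5.76 mm: the r=11 cylinder contributes a regular 32-gon of circumradius 11; the cylinder at (8, 5) does not reach this height (z outside [6, 13]); the cube at (12.5, 7.5) (footprint 18.5×22.5) is included at this height; the r=2.5 cylinder at (6.5, 8.5) gives a regular 32-gon of circumradius 2.5 (constant along its height); Taking the union: the regions partially overlap (shared area 10.59 mm²), so overlapping operands fuse into one piece — 2 connected regions; (whole slice rotated 75° about Z — lengths, areas and connectivity unchanged). The result has 2 disconnected regions.

2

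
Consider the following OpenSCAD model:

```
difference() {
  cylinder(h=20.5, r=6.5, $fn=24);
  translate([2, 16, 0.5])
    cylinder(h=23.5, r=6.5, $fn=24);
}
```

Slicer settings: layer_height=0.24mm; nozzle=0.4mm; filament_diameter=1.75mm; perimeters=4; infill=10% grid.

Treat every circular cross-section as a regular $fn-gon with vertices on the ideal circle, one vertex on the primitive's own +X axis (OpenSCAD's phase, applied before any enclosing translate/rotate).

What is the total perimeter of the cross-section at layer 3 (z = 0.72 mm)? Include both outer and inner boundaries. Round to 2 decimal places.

40.72 mm

At z = 0.72 mm: the cylinder: section is a regular 24-gon, circumradius r=6.5 (perimeter = 2·24·6.500·sin(180°/24) = 40.72 mm); the cylinder at (2, 16): section is a regular 24-gon, circumradius r=6.5 (perimeter = 2·24·6.500·sin(180°/24) = 40.72 mm); Taking the first minus the rest: starting from the r=6.5 cylinder, the r=6.5 cylinder at (2, 16) misses the remaining region (no effect) — boundary = 40.72 mm. Overall, the cross-section is a single solid region. Total boundary length (outer) = 40.72 mm.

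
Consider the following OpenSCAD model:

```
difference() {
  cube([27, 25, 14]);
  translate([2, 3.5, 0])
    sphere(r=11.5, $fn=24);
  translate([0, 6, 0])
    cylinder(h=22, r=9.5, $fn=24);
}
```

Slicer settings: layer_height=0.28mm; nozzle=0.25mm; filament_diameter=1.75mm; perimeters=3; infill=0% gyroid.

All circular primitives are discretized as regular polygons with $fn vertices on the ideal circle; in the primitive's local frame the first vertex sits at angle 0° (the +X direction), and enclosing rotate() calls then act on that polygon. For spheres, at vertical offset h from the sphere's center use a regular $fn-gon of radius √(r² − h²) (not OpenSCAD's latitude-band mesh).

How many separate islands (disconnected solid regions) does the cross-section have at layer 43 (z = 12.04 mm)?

At z = 12.04 mm: the 27×25 cube contributes its full rectangle; the sphere at (2, 3.5) does not reach this height (|z−center|=12.040 > r=11.5); the r=9.5 cylinder at (0, 6) contributes a regular 24-gon of circumradius 9.5; Subtracting the remaining from the first: starting from the 27×25 cube, the r=9.5 cylinder at (0, 6) partially overlaps it — only the 122.66 mm² overlap (of its 280.30 mm²) is removed, clipping the outline — 1 connected region. Overall, the cross-section is a single solid region. Island count = 1.

1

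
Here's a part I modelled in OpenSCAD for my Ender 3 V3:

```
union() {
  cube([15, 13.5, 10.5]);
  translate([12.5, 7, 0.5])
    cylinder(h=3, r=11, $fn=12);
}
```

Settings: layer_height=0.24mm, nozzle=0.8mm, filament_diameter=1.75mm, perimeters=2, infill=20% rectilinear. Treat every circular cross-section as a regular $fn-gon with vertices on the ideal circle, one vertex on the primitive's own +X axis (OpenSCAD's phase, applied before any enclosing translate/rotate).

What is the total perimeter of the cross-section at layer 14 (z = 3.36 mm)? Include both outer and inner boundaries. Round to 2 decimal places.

75.35 mm

At z = 3.36 mm: the 15×13.5 cube contributes its full rectangle (perimeter 57.00 mm); the r=11 cylinder at (12.5, 7) contributes a regular 12-gon of circumradius 11 (perimeter = 2·12·11.000·sin(180°/12) = 68.33 mm); Combining (union): the regions partially overlap (shared area 168.84 mm²), so the edge portions inside another operand are dropped and the merged outline is re-measured after clipping — boundary = 75.35 mm. Overall, the cross-section is a single solid region. Total boundary length (outer) = 75.35 mm.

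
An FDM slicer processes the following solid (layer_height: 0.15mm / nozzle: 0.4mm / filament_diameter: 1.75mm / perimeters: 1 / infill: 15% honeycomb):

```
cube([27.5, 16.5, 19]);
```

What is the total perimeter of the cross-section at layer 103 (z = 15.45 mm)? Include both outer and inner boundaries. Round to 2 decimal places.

At z = 15.45 mm: the cube (footprint 27.5×16.5) is included at this height (perimeter 88.00 mm). Overall, the cross-section is a single solid region. Total boundary length (outer) = 88.00 mm.

88.00 mm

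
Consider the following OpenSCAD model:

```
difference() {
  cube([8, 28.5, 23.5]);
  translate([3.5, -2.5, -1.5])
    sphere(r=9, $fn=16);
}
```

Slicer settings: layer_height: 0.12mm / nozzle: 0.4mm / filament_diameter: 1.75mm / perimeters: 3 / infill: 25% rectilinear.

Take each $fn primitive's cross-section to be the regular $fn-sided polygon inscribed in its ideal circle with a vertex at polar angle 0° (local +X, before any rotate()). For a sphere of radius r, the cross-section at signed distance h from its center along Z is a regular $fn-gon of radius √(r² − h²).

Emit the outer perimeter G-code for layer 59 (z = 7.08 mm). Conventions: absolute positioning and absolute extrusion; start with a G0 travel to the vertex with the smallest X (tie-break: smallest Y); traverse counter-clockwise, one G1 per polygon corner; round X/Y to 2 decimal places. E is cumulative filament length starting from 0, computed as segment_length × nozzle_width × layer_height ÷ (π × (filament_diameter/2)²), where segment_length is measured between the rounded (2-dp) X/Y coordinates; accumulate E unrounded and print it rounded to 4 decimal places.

At z = 7.08 mm: the 8×28.5 cube contributes its full rectangle; the r=9 sphere at (3.5, -2.5) contributes a regular 16-gon of circumradius √(9²−8.58²) = 2.717; Taking the first minus the rest: starting from the 8×28.5 cube, the r=9 sphere at (3.5, -2.5) partially overlaps it — only the 0.24 mm² overlap (of its 22.60 mm²) is removed, clipping the outline — 1 connected region. The outline is a single polygon with 9 vertices. Extrusion per mm of travel: 0.4 × 0.12 / (π × 0.875²) = 0.019956. Accumulating E over each segment gives final E = 1.4577.

G0 X0.00 Y0.00 Z7.08
G1 X2.44 Y0.00 E0.0487
G1 X2.46 Y0.01 E0.0491
G1 X3.50 Y0.22 E0.0703
G1 X4.54 Y0.01 E0.0915
G1 X4.56 Y0.00 E0.0919
G1 X8.00 Y0.00 E0.1606
G1 X8.00 Y28.50 E0.7293
G1 X0.00 Y28.50 E0.8890
G1 X0.00 Y0.00 E1.4577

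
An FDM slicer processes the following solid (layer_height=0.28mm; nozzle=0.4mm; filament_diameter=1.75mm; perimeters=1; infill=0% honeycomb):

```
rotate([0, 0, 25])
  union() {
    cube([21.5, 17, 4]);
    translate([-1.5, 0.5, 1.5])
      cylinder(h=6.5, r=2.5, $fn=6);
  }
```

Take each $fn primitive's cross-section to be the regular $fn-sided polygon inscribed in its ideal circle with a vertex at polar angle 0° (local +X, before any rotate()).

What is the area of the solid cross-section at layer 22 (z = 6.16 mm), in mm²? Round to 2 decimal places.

16.24 mm²

At z = 6.16 mm: the cube is not intersected at this z (z outside [0, 4]); the r=2.5 cylinder at (-1.5, 0.5) gives a regular 6-gon of circumradius 2.5 (constant along its height) (area = (6/2)·2.500²·sin(360°/6) = 16.24 mm²); Merging all regions: only the r=2.5 cylinder at (-1.5, 0.5) is present, so the union is just that shape — area = 16.24 mm²; (whole slice rotated 25° about Z — lengths, areas and connectivity unchanged). Overall, the cross-section is a single solid region. Net area = 16.24 mm².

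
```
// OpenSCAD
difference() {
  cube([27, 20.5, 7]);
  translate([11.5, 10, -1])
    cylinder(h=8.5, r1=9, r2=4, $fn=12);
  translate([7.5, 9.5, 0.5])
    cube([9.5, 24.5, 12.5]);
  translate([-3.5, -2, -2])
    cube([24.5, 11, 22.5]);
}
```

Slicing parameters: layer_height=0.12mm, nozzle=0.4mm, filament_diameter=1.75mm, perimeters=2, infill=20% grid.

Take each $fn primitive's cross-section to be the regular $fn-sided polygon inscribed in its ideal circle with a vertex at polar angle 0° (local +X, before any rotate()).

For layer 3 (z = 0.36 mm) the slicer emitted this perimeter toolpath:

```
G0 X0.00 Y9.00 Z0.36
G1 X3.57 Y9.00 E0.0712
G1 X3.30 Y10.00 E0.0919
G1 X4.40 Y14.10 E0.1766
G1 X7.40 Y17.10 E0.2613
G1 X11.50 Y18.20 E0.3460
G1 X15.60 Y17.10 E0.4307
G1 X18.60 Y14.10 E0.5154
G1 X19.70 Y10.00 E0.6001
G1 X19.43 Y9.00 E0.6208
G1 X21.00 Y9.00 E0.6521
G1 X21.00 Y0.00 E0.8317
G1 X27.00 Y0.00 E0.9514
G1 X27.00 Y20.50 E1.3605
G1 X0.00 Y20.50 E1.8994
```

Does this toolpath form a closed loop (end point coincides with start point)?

Start point (G0): (0.00, 9.00). End point (last G1): the path does not return to the start — open.

no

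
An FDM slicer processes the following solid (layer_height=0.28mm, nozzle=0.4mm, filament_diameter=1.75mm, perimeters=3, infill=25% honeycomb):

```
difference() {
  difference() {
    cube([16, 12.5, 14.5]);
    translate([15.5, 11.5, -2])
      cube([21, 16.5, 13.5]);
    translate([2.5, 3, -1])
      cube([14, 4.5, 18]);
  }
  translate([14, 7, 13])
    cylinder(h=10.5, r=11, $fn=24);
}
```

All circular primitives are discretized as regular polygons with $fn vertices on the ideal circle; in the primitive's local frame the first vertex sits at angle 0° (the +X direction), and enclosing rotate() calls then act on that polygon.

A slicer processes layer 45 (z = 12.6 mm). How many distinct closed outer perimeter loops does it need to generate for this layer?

1

At z = 12.6 mm: the cube (footprint 16×12.5) is included at this height; the cube at (15.5, 11.5) is absent (z outside [-2, 11.5]); the 14×4.5 cube at (2.5, 3) contributes its full rectangle; After the difference (first − rest): starting from the 16×12.5 cube, the 14×4.5 cube at (2.5, 3) partially overlaps it — only the 60.75 mm² overlap (of its 63.00 mm²) is removed, clipping the outline — 1 connected region; the cylinder at (14, 7) does not reach this height (z outside [13, 23.5]); Taking the first minus the rest: none of the subtracted shapes is present at this height, so that combined region is unchanged — 1 connected region. The result has 1 disconnected region.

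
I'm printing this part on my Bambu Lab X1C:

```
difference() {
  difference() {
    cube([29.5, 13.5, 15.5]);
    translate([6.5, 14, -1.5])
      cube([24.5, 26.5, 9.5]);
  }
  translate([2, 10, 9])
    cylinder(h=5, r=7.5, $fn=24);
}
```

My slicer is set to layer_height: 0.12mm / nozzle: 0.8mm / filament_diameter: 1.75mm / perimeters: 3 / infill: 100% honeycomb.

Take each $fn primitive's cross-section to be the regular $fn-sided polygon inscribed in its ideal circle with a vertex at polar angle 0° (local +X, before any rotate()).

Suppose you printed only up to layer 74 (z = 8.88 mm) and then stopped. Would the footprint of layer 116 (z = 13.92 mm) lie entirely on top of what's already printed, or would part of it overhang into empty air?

Compare the two slices. At z = 8.88: the 29.5×13.5 cube contributes its full rectangle (area 398.25 mm²); the cube at (6.5, 14) is not intersected at this z (z outside [-1.5, 8]); Taking the first minus the rest: none of the subtracted shapes is present at this height, so the 29.5×13.5 cube is unchanged — area = 398.25 mm²; the cylinder at (2, 10) is absent (z outside [9, 14]); Taking the first minus the rest: none of the subtracted shapes is present at this height, so the result so far is unchanged — area = 398.25 mm². At z = 13.92: the cube (footprint 29.5×13.5) is included at this height (area 398.25 mm²); the cube at (6.5, 14) is absent (z outside [-1.5, 8]); Subtracting the remaining from the first: none of the subtracted shapes is present at this height, so the 29.5×13.5 cube is unchanged — area = 398.25 mm²; the cylinder at (2, 10): section is a regular 24-gon, circumradius r=7.5 (area = (24/2)·7.500²·sin(360°/24) = 174.70 mm²); After the difference (first − rest): starting from that combined region (398.25 mm²), the r=7.5 cylinder at (2, 10) partially overlaps it — only the 90.51 mm² overlap (of its 174.70 mm²) is removed, clipping the outline — area = 307.74 mm². Checking containment: the cross-section at z = 13.92 is a subset of the cross-section at z = 8.88.

entirely on top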